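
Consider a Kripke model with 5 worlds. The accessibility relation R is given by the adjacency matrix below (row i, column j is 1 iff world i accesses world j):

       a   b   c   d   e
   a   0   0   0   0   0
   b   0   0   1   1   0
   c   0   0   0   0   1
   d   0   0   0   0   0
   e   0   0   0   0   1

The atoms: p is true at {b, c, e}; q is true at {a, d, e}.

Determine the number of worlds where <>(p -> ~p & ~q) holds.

1

a: no successors, so <>(p -> ~p & ~q) fails. ✗
b: successors {c, d}; p -> ~p & ~q there: c:F, d:T. ✓
c: successors {e}; p -> ~p & ~q there: e:F. ✗
d: no successors, so <>(p -> ~p & ~q) fails. ✗
e: successors {e}; p -> ~p & ~q there: e:F. ✗
Satisfying worlds: {b}.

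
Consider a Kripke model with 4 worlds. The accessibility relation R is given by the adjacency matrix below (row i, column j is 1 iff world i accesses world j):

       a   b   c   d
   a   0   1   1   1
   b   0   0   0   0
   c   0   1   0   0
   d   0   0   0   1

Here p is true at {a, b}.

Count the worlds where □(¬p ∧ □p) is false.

a: successors {b, c, d}; ¬p ∧ □p there: b:F, c:T, d:F. ✗
b: no successors, so □(¬p ∧ □p) holds vacuously. ✓
c: successors {b}; ¬p ∧ □p there: b:F. ✗
d: successors {d}; ¬p ∧ □p there: d:F. ✗
Satisfying worlds: {b}.
So □(¬p ∧ □p) fails at the other 3 worlds.

3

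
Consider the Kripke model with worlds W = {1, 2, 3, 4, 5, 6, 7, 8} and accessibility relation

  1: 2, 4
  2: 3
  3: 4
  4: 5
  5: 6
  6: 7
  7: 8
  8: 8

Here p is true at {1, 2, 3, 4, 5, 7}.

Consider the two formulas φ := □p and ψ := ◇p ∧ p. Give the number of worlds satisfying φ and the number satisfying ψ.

5 and 4

For □p:
1: successors {2, 4}; p there: 2:T, 4:T. ✓
2: successors {3}; p there: 3:T. ✓
3: successors {4}; p there: 4:T. ✓
4: successors {5}; p there: 5:T. ✓
5: successors {6}; p there: 6:F. ✗
6: successors {7}; p there: 7:T. ✓
7: successors {8}; p there: 8:F. ✗
8: successors {8}; p there: 8:F. ✗
— 5 worlds.
For ◇p ∧ p:
1: ◇p is T, p is T. ✓
2: ◇p is T, p is T. ✓
3: ◇p is T, p is T. ✓
4: ◇p is T, p is T. ✓
5: ◇p is F, p is T. ✗
6: ◇p is T, p is F. ✗
7: ◇p is F, p is T. ✗
8: ◇p is F, p is F. ✗
— 4 worlds.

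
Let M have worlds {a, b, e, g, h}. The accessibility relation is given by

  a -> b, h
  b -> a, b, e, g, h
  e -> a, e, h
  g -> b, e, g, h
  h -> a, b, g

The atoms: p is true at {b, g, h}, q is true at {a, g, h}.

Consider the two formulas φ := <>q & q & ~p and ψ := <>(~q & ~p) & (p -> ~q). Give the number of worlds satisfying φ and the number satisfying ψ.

For <>q & q & ~p:
a: <>q is T, q & ~p is T. ✓
b: <>q is T, q & ~p is F. ✗
e: <>q is T, q & ~p is F. ✗
g: <>q is T, q & ~p is F. ✗
h: <>q is T, q & ~p is F. ✗
— 1 world.
For <>(~q & ~p) & (p -> ~q):
a: <>(~q & ~p) is F, p -> ~q is T. ✗
b: <>(~q & ~p) is T, p -> ~q is T. ✓
e: <>(~q & ~p) is T, p -> ~q is T. ✓
g: <>(~q & ~p) is T, p -> ~q is F. ✗
h: <>(~q & ~p) is F, p -> ~q is F. ✗
— 2 worlds.

1 and 2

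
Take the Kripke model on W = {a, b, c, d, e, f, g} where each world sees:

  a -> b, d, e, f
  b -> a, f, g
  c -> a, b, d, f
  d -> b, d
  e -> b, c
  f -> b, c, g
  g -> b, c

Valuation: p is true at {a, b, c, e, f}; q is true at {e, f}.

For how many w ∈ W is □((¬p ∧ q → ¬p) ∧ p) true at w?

a: successors {b, d, e, f}; (¬p ∧ q → ¬p) ∧ p there: b:T, d:F, e:T, f:T. ✗
b: successors {a, f, g}; (¬p ∧ q → ¬p) ∧ p there: a:T, f:T, g:F. ✗
c: successors {a, b, d, f}; (¬p ∧ q → ¬p) ∧ p there: a:T, b:T, d:F, f:T. ✗
d: successors {b, d}; (¬p ∧ q → ¬p) ∧ p there: b:T, d:F. ✗
e: successors {b, c}; (¬p ∧ q → ¬p) ∧ p there: b:T, c:T. ✓
f: successors {b, c, g}; (¬p ∧ q → ¬p) ∧ p there: b:T, c:T, g:F. ✗
g: successors {b, c}; (¬p ∧ q → ¬p) ∧ p there: b:T, c:T. ✓
Satisfying worlds: {e, g}.

2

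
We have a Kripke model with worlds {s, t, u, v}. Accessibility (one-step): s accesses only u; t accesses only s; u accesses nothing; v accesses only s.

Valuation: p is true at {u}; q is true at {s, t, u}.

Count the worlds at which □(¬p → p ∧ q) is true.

2

s: successors {u}; ¬p → p ∧ q there: u:T. ✓
t: successors {s}; ¬p → p ∧ q there: s:F. ✗
u: no successors, so □(¬p → p ∧ q) holds vacuously. ✓
v: successors {s}; ¬p → p ∧ q there: s:F. ✗
Satisfying worlds: {s, u}.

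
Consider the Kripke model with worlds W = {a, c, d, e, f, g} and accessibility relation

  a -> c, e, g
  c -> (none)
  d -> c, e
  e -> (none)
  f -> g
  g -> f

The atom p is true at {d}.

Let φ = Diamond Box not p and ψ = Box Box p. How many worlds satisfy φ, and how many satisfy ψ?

4 and 3

For Diamond Box not p:
a: successors {c, e, g}; Box not p there: c:T, e:T, g:T. ✓
c: no successors, so Diamond Box not p fails. ✗
d: successors {c, e}; Box not p there: c:T, e:T. ✓
e: no successors, so Diamond Box not p fails. ✗
f: successors {g}; Box not p there: g:T. ✓
g: successors {f}; Box not p there: f:T. ✓
— 4 worlds.
For Box Box p:
a: successors {c, e, g}; Box p there: c:T, e:T, g:F. ✗
c: no successors, so Box Box p holds vacuously. ✓
d: successors {c, e}; Box p there: c:T, e:T. ✓
e: no successors, so Box Box p holds vacuously. ✓
f: successors {g}; Box p there: g:F. ✗
g: successors {f}; Box p there: f:F. ✗
— 3 worlds.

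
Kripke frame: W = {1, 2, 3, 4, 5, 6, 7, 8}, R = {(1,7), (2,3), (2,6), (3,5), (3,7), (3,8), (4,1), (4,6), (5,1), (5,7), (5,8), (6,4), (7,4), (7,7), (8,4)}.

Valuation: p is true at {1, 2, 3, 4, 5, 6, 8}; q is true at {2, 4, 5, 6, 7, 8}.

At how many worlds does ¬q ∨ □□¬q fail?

1: ¬q is T, □□¬q is F. ✓
2: ¬q is F, □□¬q is F. ✗
3: ¬q is T, □□¬q is F. ✓
4: ¬q is F, □□¬q is F. ✗
5: ¬q is F, □□¬q is F. ✗
6: ¬q is F, □□¬q is F. ✗
7: ¬q is F, □□¬q is F. ✗
8: ¬q is F, □□¬q is F. ✗
Satisfying worlds: {1, 3}.
So ¬q ∨ □□¬q fails at the other 6 worlds.

6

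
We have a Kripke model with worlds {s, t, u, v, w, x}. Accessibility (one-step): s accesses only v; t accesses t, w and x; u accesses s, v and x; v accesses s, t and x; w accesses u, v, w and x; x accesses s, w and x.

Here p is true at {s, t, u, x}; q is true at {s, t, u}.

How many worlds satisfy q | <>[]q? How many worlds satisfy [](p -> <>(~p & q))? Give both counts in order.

3 and 1

For q | <>[]q:
s: q is T, <>[]q is F. ✓
t: q is T, <>[]q is F. ✓
u: q is T, <>[]q is F. ✓
v: q is F, <>[]q is F. ✗
w: q is F, <>[]q is F. ✗
x: q is F, <>[]q is F. ✗
— 3 worlds.
For [](p -> <>(~p & q)):
s: successors {v}; p -> <>(~p & q) there: v:T. ✓
t: successors {t, w, x}; p -> <>(~p & q) there: t:F, w:T, x:F. ✗
u: successors {s, v, x}; p -> <>(~p & q) there: s:F, v:T, x:F. ✗
v: successors {s, t, x}; p -> <>(~p & q) there: s:F, t:F, x:F. ✗
w: successors {u, v, w, x}; p -> <>(~p & q) there: u:F, v:T, w:T, x:F. ✗
x: successors {s, w, x}; p -> <>(~p & q) there: s:F, w:T, x:F. ✗
— 1 world.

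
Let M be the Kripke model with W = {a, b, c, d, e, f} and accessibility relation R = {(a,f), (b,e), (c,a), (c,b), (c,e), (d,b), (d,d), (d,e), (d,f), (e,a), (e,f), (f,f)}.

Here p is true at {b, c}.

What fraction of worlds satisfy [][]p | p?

1/3

a: [][]p is F, p is F. ✗
b: [][]p is F, p is T. ✓
c: [][]p is F, p is T. ✓
d: [][]p is F, p is F. ✗
e: [][]p is F, p is F. ✗
f: [][]p is F, p is F. ✗
That's 2 of 6 worlds, so 2/6 = 1/3.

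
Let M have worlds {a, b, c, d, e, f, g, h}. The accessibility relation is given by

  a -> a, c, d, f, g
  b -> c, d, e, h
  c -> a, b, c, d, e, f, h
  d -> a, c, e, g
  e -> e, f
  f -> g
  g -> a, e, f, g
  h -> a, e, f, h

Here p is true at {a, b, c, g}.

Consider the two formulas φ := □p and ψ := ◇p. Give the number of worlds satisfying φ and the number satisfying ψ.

For □p:
a: successors {a, c, d, f, g}; p there: a:T, c:T, d:F, f:F, g:T. ✗
b: successors {c, d, e, h}; p there: c:T, d:F, e:F, h:F. ✗
c: successors {a, b, c, d, e, f, h}; p there: a:T, b:T, c:T, d:F, e:F, f:F, h:F. ✗
d: successors {a, c, e, g}; p there: a:T, c:T, e:F, g:T. ✗
e: successors {e, f}; p there: e:F, f:F. ✗
f: successors {g}; p there: g:T. ✓
g: successors {a, e, f, g}; p there: a:T, e:F, f:F, g:T. ✗
h: successors {a, e, f, h}; p there: a:T, e:F, f:F, h:F. ✗
— 1 world.
For ◇p:
a: successors {a, c, d, f, g}; p there: a:T, c:T, d:F, f:F, g:T. ✓
b: successors {c, d, e, h}; p there: c:T, d:F, e:F, h:F. ✓
c: successors {a, b, c, d, e, f, h}; p there: a:T, b:T, c:T, d:F, e:F, f:F, h:F. ✓
d: successors {a, c, e, g}; p there: a:T, c:T, e:F, g:T. ✓
e: successors {e, f}; p there: e:F, f:F. ✗
f: successors {g}; p there: g:T. ✓
g: successors {a, e, f, g}; p there: a:T, e:F, f:F, g:T. ✓
h: successors {a, e, f, h}; p there: a:T, e:F, f:F, h:F. ✓
— 7 worlds.

1 and 7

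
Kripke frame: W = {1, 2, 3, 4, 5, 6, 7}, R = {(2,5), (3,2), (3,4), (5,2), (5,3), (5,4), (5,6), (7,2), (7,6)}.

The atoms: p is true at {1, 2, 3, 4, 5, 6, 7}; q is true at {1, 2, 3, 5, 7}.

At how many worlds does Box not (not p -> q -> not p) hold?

3

1: no successors, so Box not (not p -> q -> not p) holds vacuously. ✓
2: successors {5}; not (not p -> q -> not p) there: 5:F. ✗
3: successors {2, 4}; not (not p -> q -> not p) there: 2:F, 4:F. ✗
4: no successors, so Box not (not p -> q -> not p) holds vacuously. ✓
5: successors {2, 3, 4, 6}; not (not p -> q -> not p) there: 2:F, 3:F, 4:F, 6:F. ✗
6: no successors, so Box not (not p -> q -> not p) holds vacuously. ✓
7: successors {2, 6}; not (not p -> q -> not p) there: 2:F, 6:F. ✗
Satisfying worlds: {1, 4, 6}.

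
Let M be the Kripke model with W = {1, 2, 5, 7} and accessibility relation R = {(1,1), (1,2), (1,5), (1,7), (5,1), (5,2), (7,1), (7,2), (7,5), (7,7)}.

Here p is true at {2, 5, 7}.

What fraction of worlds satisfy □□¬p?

1/4

1: successors {1, 2, 5, 7}; □¬p there: 1:F, 2:T, 5:F, 7:F. ✗
2: no successors, so □□¬p holds vacuously. ✓
5: successors {1, 2}; □¬p there: 1:F, 2:T. ✗
7: successors {1, 2, 5, 7}; □¬p there: 1:F, 2:T, 5:F, 7:F. ✗
That's 1 of 4 worlds, so 1/4.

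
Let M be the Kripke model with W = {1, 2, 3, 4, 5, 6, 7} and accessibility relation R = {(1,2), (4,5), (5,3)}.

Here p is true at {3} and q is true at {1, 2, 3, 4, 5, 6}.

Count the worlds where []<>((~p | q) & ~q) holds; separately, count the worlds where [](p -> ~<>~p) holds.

4 and 7

For []<>((~p | q) & ~q):
1: successors {2}; <>((~p | q) & ~q) there: 2:F. ✗
2: no successors, so []<>((~p | q) & ~q) holds vacuously. ✓
3: no successors, so []<>((~p | q) & ~q) holds vacuously. ✓
4: successors {5}; <>((~p | q) & ~q) there: 5:F. ✗
5: successors {3}; <>((~p | q) & ~q) there: 3:F. ✗
6: no successors, so []<>((~p | q) & ~q) holds vacuously. ✓
7: no successors, so []<>((~p | q) & ~q) holds vacuously. ✓
— 4 worlds.
For [](p -> ~<>~p):
1: successors {2}; p -> ~<>~p there: 2:T. ✓
2: no successors, so [](p -> ~<>~p) holds vacuously. ✓
3: no successors, so [](p -> ~<>~p) holds vacuously. ✓
4: successors {5}; p -> ~<>~p there: 5:T. ✓
5: successors {3}; p -> ~<>~p there: 3:T. ✓
6: no successors, so [](p -> ~<>~p) holds vacuously. ✓
7: no successors, so [](p -> ~<>~p) holds vacuously. ✓
— 7 worlds.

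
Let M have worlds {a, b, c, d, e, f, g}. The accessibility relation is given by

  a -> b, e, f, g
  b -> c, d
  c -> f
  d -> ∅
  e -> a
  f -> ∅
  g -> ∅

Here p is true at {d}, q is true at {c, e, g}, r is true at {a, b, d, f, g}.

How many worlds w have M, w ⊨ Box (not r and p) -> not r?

a: Box (not r and p) is F, not r is F. ✓
b: Box (not r and p) is F, not r is F. ✓
c: Box (not r and p) is F, not r is T. ✓
d: Box (not r and p) is T, not r is F. ✗
e: Box (not r and p) is F, not r is T. ✓
f: Box (not r and p) is T, not r is F. ✗
g: Box (not r and p) is T, not r is F. ✗
Satisfying worlds: {a, b, c, e}.

4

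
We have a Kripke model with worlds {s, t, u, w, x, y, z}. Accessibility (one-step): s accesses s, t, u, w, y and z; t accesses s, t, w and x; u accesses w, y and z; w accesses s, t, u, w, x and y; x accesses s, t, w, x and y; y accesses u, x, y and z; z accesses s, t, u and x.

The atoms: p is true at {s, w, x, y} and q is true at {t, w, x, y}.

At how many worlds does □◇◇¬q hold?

7

s: successors {s, t, u, w, y, z}; ◇◇¬q there: s:T, t:T, u:T, w:T, y:T, z:T. ✓
t: successors {s, t, w, x}; ◇◇¬q there: s:T, t:T, w:T, x:T. ✓
u: successors {w, y, z}; ◇◇¬q there: w:T, y:T, z:T. ✓
w: successors {s, t, u, w, x, y}; ◇◇¬q there: s:T, t:T, u:T, w:T, x:T, y:T. ✓
x: successors {s, t, w, x, y}; ◇◇¬q there: s:T, t:T, w:T, x:T, y:T. ✓
y: successors {u, x, y, z}; ◇◇¬q there: u:T, x:T, y:T, z:T. ✓
z: successors {s, t, u, x}; ◇◇¬q there: s:T, t:T, u:T, x:T. ✓
Satisfying worlds: {s, t, u, w, x, y, z}.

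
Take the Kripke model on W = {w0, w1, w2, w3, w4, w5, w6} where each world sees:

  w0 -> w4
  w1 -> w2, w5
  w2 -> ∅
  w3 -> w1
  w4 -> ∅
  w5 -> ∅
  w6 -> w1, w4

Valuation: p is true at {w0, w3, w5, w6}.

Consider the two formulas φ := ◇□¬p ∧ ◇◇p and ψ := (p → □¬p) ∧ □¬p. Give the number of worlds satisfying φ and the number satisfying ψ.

1 and 6

For ◇□¬p ∧ ◇◇p:
w0: ◇□¬p is T, ◇◇p is F. ✗
w1: ◇□¬p is T, ◇◇p is F. ✗
w2: ◇□¬p is F, ◇◇p is F. ✗
w3: ◇□¬p is F, ◇◇p is T. ✗
w4: ◇□¬p is F, ◇◇p is F. ✗
w5: ◇□¬p is F, ◇◇p is F. ✗
w6: ◇□¬p is T, ◇◇p is T. ✓
— 1 world.
For (p → □¬p) ∧ □¬p:
w0: p → □¬p is T, □¬p is T. ✓
w1: p → □¬p is T, □¬p is F. ✗
w2: p → □¬p is T, □¬p is T. ✓
w3: p → □¬p is T, □¬p is T. ✓
w4: p → □¬p is T, □¬p is T. ✓
w5: p → □¬p is T, □¬p is T. ✓
w6: p → □¬p is T, □¬p is T. ✓
— 6 worlds.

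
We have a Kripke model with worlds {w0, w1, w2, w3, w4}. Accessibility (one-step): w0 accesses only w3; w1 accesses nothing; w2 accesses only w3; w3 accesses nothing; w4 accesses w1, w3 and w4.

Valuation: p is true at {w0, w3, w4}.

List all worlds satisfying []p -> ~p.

{w1, w2, w4}

w0: []p is T, ~p is F. ✗
w1: []p is T, ~p is T. ✓
w2: []p is T, ~p is T. ✓
w3: []p is T, ~p is F. ✗
w4: []p is F, ~p is F. ✓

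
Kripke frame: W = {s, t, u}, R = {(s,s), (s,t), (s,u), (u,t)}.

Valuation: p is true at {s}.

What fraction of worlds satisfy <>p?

1/3

s: successors {s, t, u}; p there: s:T, t:F, u:F. ✓
t: no successors, so <>p fails. ✗
u: successors {t}; p there: t:F. ✗
That's 1 of 3 worlds, so 1/3.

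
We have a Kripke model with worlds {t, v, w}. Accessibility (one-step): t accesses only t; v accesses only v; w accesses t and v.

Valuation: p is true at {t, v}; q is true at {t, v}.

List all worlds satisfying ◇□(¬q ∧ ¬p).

∅

t: successors {t}; □(¬q ∧ ¬p) there: t:F. ✗
v: successors {v}; □(¬q ∧ ¬p) there: v:F. ✗
w: successors {t, v}; □(¬q ∧ ¬p) there: t:F, v:F. ✗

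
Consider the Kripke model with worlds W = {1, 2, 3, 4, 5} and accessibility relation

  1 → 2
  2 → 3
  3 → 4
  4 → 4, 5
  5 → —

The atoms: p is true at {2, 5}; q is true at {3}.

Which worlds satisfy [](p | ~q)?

1: successors {2}; p | ~q there: 2:T. ✓
2: successors {3}; p | ~q there: 3:F. ✗
3: successors {4}; p | ~q there: 4:T. ✓
4: successors {4, 5}; p | ~q there: 4:T, 5:T. ✓
5: no successors, so [](p | ~q) holds vacuously. ✓

{1, 3, 4, 5}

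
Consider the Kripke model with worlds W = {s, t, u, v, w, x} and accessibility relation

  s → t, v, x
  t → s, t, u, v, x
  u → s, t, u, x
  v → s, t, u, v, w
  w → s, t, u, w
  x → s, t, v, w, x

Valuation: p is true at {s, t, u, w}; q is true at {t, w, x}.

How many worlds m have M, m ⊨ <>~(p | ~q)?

s: successors {t, v, x}; ~(p | ~q) there: t:F, v:F, x:T. ✓
t: successors {s, t, u, v, x}; ~(p | ~q) there: s:F, t:F, u:F, v:F, x:T. ✓
u: successors {s, t, u, x}; ~(p | ~q) there: s:F, t:F, u:F, x:T. ✓
v: successors {s, t, u, v, w}; ~(p | ~q) there: s:F, t:F, u:F, v:F, w:F. ✗
w: successors {s, t, u, w}; ~(p | ~q) there: s:F, t:F, u:F, w:F. ✗
x: successors {s, t, v, w, x}; ~(p | ~q) there: s:F, t:F, v:F, w:F, x:T. ✓
Satisfying worlds: {s, t, u, x}.

4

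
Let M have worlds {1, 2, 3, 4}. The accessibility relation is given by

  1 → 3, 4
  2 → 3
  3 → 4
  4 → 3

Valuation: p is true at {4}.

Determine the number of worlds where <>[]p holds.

1: successors {3, 4}; []p there: 3:T, 4:F. ✓
2: successors {3}; []p there: 3:T. ✓
3: successors {4}; []p there: 4:F. ✗
4: successors {3}; []p there: 3:T. ✓
Satisfying worlds: {1, 2, 4}.

3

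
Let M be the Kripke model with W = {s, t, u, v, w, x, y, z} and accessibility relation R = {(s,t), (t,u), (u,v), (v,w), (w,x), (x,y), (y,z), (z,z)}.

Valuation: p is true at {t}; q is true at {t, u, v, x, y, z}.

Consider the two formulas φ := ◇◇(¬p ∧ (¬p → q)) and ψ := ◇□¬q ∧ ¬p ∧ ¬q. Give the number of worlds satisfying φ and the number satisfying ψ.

7 and 0

For ◇◇(¬p ∧ (¬p → q)):
s: successors {t}; ◇(¬p ∧ (¬p → q)) there: t:T. ✓
t: successors {u}; ◇(¬p ∧ (¬p → q)) there: u:T. ✓
u: successors {v}; ◇(¬p ∧ (¬p → q)) there: v:F. ✗
v: successors {w}; ◇(¬p ∧ (¬p → q)) there: w:T. ✓
w: successors {x}; ◇(¬p ∧ (¬p → q)) there: x:T. ✓
x: successors {y}; ◇(¬p ∧ (¬p → q)) there: y:T. ✓
y: successors {z}; ◇(¬p ∧ (¬p → q)) there: z:T. ✓
z: successors {z}; ◇(¬p ∧ (¬p → q)) there: z:T. ✓
— 7 worlds.
For ◇□¬q ∧ ¬p ∧ ¬q:
s: ◇□¬q is F, ¬p ∧ ¬q is T. ✗
t: ◇□¬q is F, ¬p ∧ ¬q is F. ✗
u: ◇□¬q is T, ¬p ∧ ¬q is F. ✗
v: ◇□¬q is F, ¬p ∧ ¬q is F. ✗
w: ◇□¬q is F, ¬p ∧ ¬q is T. ✗
x: ◇□¬q is F, ¬p ∧ ¬q is F. ✗
y: ◇□¬q is F, ¬p ∧ ¬q is F. ✗
z: ◇□¬q is F, ¬p ∧ ¬q is F. ✗
— 0 worlds.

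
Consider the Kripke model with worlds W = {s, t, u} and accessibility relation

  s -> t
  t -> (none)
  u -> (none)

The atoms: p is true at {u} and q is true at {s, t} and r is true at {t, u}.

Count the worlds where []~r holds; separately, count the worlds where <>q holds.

2 and 1

For []~r:
s: successors {t}; ~r there: t:F. ✗
t: no successors, so []~r holds vacuously. ✓
u: no successors, so []~r holds vacuously. ✓
— 2 worlds.
For <>q:
s: successors {t}; q there: t:T. ✓
t: no successors, so <>q fails. ✗
u: no successors, so <>q fails. ✗
— 1 world.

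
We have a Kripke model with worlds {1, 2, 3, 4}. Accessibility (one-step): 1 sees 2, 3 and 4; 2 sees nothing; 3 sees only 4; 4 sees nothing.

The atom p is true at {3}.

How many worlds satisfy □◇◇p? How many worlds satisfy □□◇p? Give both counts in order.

For □◇◇p:
1: successors {2, 3, 4}; ◇◇p there: 2:F, 3:F, 4:F. ✗
2: no successors, so □◇◇p holds vacuously. ✓
3: successors {4}; ◇◇p there: 4:F. ✗
4: no successors, so □◇◇p holds vacuously. ✓
— 2 worlds.
For □□◇p:
1: successors {2, 3, 4}; □◇p there: 2:T, 3:F, 4:T. ✗
2: no successors, so □□◇p holds vacuously. ✓
3: successors {4}; □◇p there: 4:T. ✓
4: no successors, so □□◇p holds vacuously. ✓
— 3 worlds.

2 and 3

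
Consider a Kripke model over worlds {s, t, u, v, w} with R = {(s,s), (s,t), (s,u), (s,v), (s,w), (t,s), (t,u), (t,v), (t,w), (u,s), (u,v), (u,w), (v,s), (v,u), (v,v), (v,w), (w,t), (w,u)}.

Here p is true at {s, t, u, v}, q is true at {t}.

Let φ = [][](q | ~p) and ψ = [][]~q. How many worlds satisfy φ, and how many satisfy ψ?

0 and 1

For [][](q | ~p):
s: successors {s, t, u, v, w}; [](q | ~p) there: s:F, t:F, u:F, v:F, w:F. ✗
t: successors {s, u, v, w}; [](q | ~p) there: s:F, u:F, v:F, w:F. ✗
u: successors {s, v, w}; [](q | ~p) there: s:F, v:F, w:F. ✗
v: successors {s, u, v, w}; [](q | ~p) there: s:F, u:F, v:F, w:F. ✗
w: successors {t, u}; [](q | ~p) there: t:F, u:F. ✗
— 0 worlds.
For [][]~q:
s: successors {s, t, u, v, w}; []~q there: s:F, t:T, u:T, v:T, w:F. ✗
t: successors {s, u, v, w}; []~q there: s:F, u:T, v:T, w:F. ✗
u: successors {s, v, w}; []~q there: s:F, v:T, w:F. ✗
v: successors {s, u, v, w}; []~q there: s:F, u:T, v:T, w:F. ✗
w: successors {t, u}; []~q there: t:T, u:T. ✓
— 1 world.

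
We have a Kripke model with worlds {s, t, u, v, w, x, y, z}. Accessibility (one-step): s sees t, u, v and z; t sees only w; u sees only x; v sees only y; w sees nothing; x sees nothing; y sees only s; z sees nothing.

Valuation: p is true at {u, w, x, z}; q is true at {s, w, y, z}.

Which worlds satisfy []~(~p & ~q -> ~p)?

{w, x, z}

s: successors {t, u, v, z}; ~(~p & ~q -> ~p) there: t:F, u:F, v:F, z:F. ✗
t: successors {w}; ~(~p & ~q -> ~p) there: w:F. ✗
u: successors {x}; ~(~p & ~q -> ~p) there: x:F. ✗
v: successors {y}; ~(~p & ~q -> ~p) there: y:F. ✗
w: no successors, so []~(~p & ~q -> ~p) holds vacuously. ✓
x: no successors, so []~(~p & ~q -> ~p) holds vacuously. ✓
y: successors {s}; ~(~p & ~q -> ~p) there: s:F. ✗
z: no successors, so []~(~p & ~q -> ~p) holds vacuously. ✓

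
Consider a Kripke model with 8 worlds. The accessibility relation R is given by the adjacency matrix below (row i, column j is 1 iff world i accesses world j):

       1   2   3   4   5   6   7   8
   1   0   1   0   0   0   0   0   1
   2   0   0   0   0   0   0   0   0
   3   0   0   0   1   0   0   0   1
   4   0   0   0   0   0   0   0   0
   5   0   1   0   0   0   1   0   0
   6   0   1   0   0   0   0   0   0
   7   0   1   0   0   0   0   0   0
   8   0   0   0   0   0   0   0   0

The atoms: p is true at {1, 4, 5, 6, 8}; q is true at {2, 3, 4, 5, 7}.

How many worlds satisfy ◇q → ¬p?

1: ◇q is T, ¬p is F. ✗
2: ◇q is F, ¬p is T. ✓
3: ◇q is T, ¬p is T. ✓
4: ◇q is F, ¬p is F. ✓
5: ◇q is T, ¬p is F. ✗
6: ◇q is T, ¬p is F. ✗
7: ◇q is T, ¬p is T. ✓
8: ◇q is F, ¬p is F. ✓
Satisfying worlds: {2, 3, 4, 7, 8}.

5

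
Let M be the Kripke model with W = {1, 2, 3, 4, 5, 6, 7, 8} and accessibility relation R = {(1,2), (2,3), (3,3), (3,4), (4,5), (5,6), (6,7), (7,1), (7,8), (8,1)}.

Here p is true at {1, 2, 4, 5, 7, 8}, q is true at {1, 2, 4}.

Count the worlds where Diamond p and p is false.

1: Diamond p is T, p is T. ✓
2: Diamond p is F, p is T. ✗
3: Diamond p is T, p is F. ✗
4: Diamond p is T, p is T. ✓
5: Diamond p is F, p is T. ✗
6: Diamond p is T, p is F. ✗
7: Diamond p is T, p is T. ✓
8: Diamond p is T, p is T. ✓
Satisfying worlds: {1, 4, 7, 8}.
So Diamond p and p fails at the other 4 worlds.

4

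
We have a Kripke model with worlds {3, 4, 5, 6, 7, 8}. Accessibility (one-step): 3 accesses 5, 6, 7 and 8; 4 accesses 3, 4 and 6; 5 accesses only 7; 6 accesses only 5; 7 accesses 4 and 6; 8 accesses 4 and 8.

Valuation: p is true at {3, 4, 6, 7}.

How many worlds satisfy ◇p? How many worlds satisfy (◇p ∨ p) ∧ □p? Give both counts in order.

For ◇p:
3: successors {5, 6, 7, 8}; p there: 5:F, 6:T, 7:T, 8:F. ✓
4: successors {3, 4, 6}; p there: 3:T, 4:T, 6:T. ✓
5: successors {7}; p there: 7:T. ✓
6: successors {5}; p there: 5:F. ✗
7: successors {4, 6}; p there: 4:T, 6:T. ✓
8: successors {4, 8}; p there: 4:T, 8:F. ✓
— 5 worlds.
For (◇p ∨ p) ∧ □p:
3: ◇p ∨ p is T, □p is F. ✗
4: ◇p ∨ p is T, □p is T. ✓
5: ◇p ∨ p is T, □p is T. ✓
6: ◇p ∨ p is T, □p is F. ✗
7: ◇p ∨ p is T, □p is T. ✓
8: ◇p ∨ p is T, □p is F. ✗
— 3 worlds.

5 and 3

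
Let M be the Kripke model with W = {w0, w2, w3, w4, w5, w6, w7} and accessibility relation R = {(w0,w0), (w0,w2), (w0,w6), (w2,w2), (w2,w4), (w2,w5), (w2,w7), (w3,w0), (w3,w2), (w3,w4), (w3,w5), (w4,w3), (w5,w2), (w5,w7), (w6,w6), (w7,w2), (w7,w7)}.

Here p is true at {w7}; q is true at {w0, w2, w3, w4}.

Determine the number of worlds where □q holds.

w0: successors {w0, w2, w6}; q there: w0:T, w2:T, w6:F. ✗
w2: successors {w2, w4, w5, w7}; q there: w2:T, w4:T, w5:F, w7:F. ✗
w3: successors {w0, w2, w4, w5}; q there: w0:T, w2:T, w4:T, w5:F. ✗
w4: successors {w3}; q there: w3:T. ✓
w5: successors {w2, w7}; q there: w2:T, w7:F. ✗
w6: successors {w6}; q there: w6:F. ✗
w7: successors {w2, w7}; q there: w2:T, w7:F. ✗
Satisfying worlds: {w4}.

1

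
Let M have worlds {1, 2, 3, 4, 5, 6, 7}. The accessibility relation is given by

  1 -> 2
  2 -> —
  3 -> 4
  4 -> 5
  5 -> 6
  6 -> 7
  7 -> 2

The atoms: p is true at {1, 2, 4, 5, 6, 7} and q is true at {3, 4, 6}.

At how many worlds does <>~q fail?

3

1: successors {2}; ~q there: 2:T. ✓
2: no successors, so <>~q fails. ✗
3: successors {4}; ~q there: 4:F. ✗
4: successors {5}; ~q there: 5:T. ✓
5: successors {6}; ~q there: 6:F. ✗
6: successors {7}; ~q there: 7:T. ✓
7: successors {2}; ~q there: 2:T. ✓
Satisfying worlds: {1, 4, 6, 7}.
So <>~q fails at the other 3 worlds.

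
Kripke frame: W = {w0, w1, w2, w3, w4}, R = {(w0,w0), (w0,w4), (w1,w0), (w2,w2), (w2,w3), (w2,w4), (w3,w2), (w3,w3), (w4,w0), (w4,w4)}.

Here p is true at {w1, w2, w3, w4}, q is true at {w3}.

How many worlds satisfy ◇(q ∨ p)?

4

w0: successors {w0, w4}; q ∨ p there: w0:F, w4:T. ✓
w1: successors {w0}; q ∨ p there: w0:F. ✗
w2: successors {w2, w3, w4}; q ∨ p there: w2:T, w3:T, w4:T. ✓
w3: successors {w2, w3}; q ∨ p there: w2:T, w3:T. ✓
w4: successors {w0, w4}; q ∨ p there: w0:F, w4:T. ✓
Satisfying worlds: {w0, w2, w3, w4}.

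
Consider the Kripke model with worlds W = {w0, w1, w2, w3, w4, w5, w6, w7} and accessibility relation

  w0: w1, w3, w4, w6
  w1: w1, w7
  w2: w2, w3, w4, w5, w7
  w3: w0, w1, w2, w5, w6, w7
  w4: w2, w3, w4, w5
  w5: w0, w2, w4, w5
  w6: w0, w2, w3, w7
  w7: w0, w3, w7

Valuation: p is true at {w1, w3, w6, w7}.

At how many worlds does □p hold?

w0: successors {w1, w3, w4, w6}; p there: w1:T, w3:T, w4:F, w6:T. ✗
w1: successors {w1, w7}; p there: w1:T, w7:T. ✓
w2: successors {w2, w3, w4, w5, w7}; p there: w2:F, w3:T, w4:F, w5:F, w7:T. ✗
w3: successors {w0, w1, w2, w5, w6, w7}; p there: w0:F, w1:T, w2:F, w5:F, w6:T, w7:T. ✗
w4: successors {w2, w3, w4, w5}; p there: w2:F, w3:T, w4:F, w5:F. ✗
w5: successors {w0, w2, w4, w5}; p there: w0:F, w2:F, w4:F, w5:F. ✗
w6: successors {w0, w2, w3, w7}; p there: w0:F, w2:F, w3:T, w7:T. ✗
w7: successors {w0, w3, w7}; p there: w0:F, w3:T, w7:T. ✗
Satisfying worlds: {w1}.

1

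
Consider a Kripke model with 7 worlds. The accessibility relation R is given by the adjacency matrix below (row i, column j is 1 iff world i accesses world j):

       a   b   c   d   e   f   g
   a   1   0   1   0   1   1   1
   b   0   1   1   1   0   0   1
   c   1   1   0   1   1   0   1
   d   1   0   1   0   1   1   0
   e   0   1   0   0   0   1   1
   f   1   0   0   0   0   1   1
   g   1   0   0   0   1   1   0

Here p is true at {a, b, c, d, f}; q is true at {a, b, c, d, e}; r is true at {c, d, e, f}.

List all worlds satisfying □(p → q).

a: successors {a, c, e, f, g}; p → q there: a:T, c:T, e:T, f:F, g:T. ✗
b: successors {b, c, d, g}; p → q there: b:T, c:T, d:T, g:T. ✓
c: successors {a, b, d, e, g}; p → q there: a:T, b:T, d:T, e:T, g:T. ✓
d: successors {a, c, e, f}; p → q there: a:T, c:T, e:T, f:F. ✗
e: successors {b, f, g}; p → q there: b:T, f:F, g:T. ✗
f: successors {a, f, g}; p → q there: a:T, f:F, g:T. ✗
g: successors {a, e, f}; p → q there: a:T, e:T, f:F. ✗

{b, c}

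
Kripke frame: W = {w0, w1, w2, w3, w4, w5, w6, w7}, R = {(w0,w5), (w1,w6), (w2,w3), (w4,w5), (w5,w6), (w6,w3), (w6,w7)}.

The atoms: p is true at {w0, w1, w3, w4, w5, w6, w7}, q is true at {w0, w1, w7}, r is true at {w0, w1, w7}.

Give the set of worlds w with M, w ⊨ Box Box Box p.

{w0, w1, w2, w3, w4, w5, w6, w7}

w0: successors {w5}; Box Box p there: w5:T. ✓
w1: successors {w6}; Box Box p there: w6:T. ✓
w2: successors {w3}; Box Box p there: w3:T. ✓
w3: no successors, so Box Box Box p holds vacuously. ✓
w4: successors {w5}; Box Box p there: w5:T. ✓
w5: successors {w6}; Box Box p there: w6:T. ✓
w6: successors {w3, w7}; Box Box p there: w3:T, w7:T. ✓
w7: no successors, so Box Box Box p holds vacuously. ✓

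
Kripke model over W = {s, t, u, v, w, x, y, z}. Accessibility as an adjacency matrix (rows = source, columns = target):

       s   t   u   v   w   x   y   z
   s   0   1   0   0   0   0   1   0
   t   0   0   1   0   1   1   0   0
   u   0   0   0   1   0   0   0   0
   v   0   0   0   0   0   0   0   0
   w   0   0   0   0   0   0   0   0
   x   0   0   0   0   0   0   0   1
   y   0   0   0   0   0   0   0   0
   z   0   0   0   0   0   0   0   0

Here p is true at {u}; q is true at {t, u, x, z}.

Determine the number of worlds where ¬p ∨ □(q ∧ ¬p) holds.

7

s: ¬p is T, □(q ∧ ¬p) is F. ✓
t: ¬p is T, □(q ∧ ¬p) is F. ✓
u: ¬p is F, □(q ∧ ¬p) is F. ✗
v: ¬p is T, □(q ∧ ¬p) is T. ✓
w: ¬p is T, □(q ∧ ¬p) is T. ✓
x: ¬p is T, □(q ∧ ¬p) is T. ✓
y: ¬p is T, □(q ∧ ¬p) is T. ✓
z: ¬p is T, □(q ∧ ¬p) is T. ✓
Satisfying worlds: {s, t, v, w, x, y, z}.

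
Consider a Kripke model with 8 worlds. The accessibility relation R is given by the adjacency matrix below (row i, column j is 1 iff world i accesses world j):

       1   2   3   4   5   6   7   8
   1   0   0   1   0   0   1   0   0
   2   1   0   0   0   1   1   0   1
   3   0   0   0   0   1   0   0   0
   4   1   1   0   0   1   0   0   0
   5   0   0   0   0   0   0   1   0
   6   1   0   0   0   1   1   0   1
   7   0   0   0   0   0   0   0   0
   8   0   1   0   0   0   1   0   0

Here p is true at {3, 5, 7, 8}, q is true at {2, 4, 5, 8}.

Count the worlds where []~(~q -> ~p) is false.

6

1: successors {3, 6}; ~(~q -> ~p) there: 3:T, 6:F. ✗
2: successors {1, 5, 6, 8}; ~(~q -> ~p) there: 1:F, 5:F, 6:F, 8:F. ✗
3: successors {5}; ~(~q -> ~p) there: 5:F. ✗
4: successors {1, 2, 5}; ~(~q -> ~p) there: 1:F, 2:F, 5:F. ✗
5: successors {7}; ~(~q -> ~p) there: 7:T. ✓
6: successors {1, 5, 6, 8}; ~(~q -> ~p) there: 1:F, 5:F, 6:F, 8:F. ✗
7: no successors, so []~(~q -> ~p) holds vacuously. ✓
8: successors {2, 6}; ~(~q -> ~p) there: 2:F, 6:F. ✗
Satisfying worlds: {5, 7}.
So []~(~q -> ~p) fails at the other 6 worlds.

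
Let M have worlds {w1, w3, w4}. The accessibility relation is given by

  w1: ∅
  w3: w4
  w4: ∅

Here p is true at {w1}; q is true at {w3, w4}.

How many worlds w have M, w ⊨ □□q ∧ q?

2

w1: □□q is T, q is F. ✗
w3: □□q is T, q is T. ✓
w4: □□q is T, q is T. ✓
Satisfying worlds: {w3, w4}.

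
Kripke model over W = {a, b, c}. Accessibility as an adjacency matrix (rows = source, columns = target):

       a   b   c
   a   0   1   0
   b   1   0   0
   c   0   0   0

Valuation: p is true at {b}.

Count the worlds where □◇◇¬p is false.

1

a: successors {b}; ◇◇¬p there: b:F. ✗
b: successors {a}; ◇◇¬p there: a:T. ✓
c: no successors, so □◇◇¬p holds vacuously. ✓
Satisfying worlds: {b, c}.
So □◇◇¬p fails at the other 1 world.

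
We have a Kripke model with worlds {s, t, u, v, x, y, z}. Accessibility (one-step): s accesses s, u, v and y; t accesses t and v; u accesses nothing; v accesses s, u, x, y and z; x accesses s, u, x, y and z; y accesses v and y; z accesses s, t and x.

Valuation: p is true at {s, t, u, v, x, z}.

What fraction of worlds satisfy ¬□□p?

s: □□p is F. ✓
t: □□p is F. ✓
u: □□p is T. ✗
v: □□p is F. ✓
x: □□p is F. ✓
y: □□p is F. ✓
z: □□p is F. ✓
That's 6 of 7 worlds, so 6/7.

6/7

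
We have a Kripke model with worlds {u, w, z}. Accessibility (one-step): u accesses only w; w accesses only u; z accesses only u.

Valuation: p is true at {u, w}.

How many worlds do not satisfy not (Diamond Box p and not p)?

1

u: Diamond Box p and not p is F. ✓
w: Diamond Box p and not p is F. ✓
z: Diamond Box p and not p is T. ✗
Satisfying worlds: {u, w}.
So not (Diamond Box p and not p) fails at the other 1 world.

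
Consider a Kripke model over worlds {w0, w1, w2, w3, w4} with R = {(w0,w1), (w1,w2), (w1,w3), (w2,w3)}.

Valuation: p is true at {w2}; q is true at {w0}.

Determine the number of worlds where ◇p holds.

w0: successors {w1}; p there: w1:F. ✗
w1: successors {w2, w3}; p there: w2:T, w3:F. ✓
w2: successors {w3}; p there: w3:F. ✗
w3: no successors, so ◇p fails. ✗
w4: no successors, so ◇p fails. ✗
Satisfying worlds: {w1}.

1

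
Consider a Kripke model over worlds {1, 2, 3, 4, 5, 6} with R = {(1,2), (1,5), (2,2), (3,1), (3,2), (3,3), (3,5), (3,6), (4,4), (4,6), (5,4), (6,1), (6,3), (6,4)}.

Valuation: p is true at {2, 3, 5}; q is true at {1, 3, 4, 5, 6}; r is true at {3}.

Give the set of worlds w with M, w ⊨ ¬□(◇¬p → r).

1: □(◇¬p → r) is F. ✓
2: □(◇¬p → r) is T. ✗
3: □(◇¬p → r) is F. ✓
4: □(◇¬p → r) is F. ✓
5: □(◇¬p → r) is F. ✓
6: □(◇¬p → r) is F. ✓

{1, 3, 4, 5, 6}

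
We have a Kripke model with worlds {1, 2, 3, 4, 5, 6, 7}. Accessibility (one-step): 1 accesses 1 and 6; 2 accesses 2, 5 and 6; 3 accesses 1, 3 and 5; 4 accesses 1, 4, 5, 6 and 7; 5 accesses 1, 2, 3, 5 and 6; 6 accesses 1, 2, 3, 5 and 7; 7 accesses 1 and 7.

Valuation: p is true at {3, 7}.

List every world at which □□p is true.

1: successors {1, 6}; □p there: 1:F, 6:F. ✗
2: successors {2, 5, 6}; □p there: 2:F, 5:F, 6:F. ✗
3: successors {1, 3, 5}; □p there: 1:F, 3:F, 5:F. ✗
4: successors {1, 4, 5, 6, 7}; □p there: 1:F, 4:F, 5:F, 6:F, 7:F. ✗
5: successors {1, 2, 3, 5, 6}; □p there: 1:F, 2:F, 3:F, 5:F, 6:F. ✗
6: successors {1, 2, 3, 5, 7}; □p there: 1:F, 2:F, 3:F, 5:F, 7:F. ✗
7: successors {1, 7}; □p there: 1:F, 7:F. ✗

∅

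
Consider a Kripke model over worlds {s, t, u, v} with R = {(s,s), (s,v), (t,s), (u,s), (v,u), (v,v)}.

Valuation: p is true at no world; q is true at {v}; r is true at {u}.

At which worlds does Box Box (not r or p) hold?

{t, u}

s: successors {s, v}; Box (not r or p) there: s:T, v:F. ✗
t: successors {s}; Box (not r or p) there: s:T. ✓
u: successors {s}; Box (not r or p) there: s:T. ✓
v: successors {u, v}; Box (not r or p) there: u:T, v:F. ✗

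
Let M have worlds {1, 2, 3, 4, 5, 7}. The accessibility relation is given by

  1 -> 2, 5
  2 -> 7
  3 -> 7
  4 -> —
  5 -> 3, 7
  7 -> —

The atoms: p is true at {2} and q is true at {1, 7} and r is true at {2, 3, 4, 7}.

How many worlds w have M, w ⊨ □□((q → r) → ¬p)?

1: successors {2, 5}; □((q → r) → ¬p) there: 2:T, 5:T. ✓
2: successors {7}; □((q → r) → ¬p) there: 7:T. ✓
3: successors {7}; □((q → r) → ¬p) there: 7:T. ✓
4: no successors, so □□((q → r) → ¬p) holds vacuously. ✓
5: successors {3, 7}; □((q → r) → ¬p) there: 3:T, 7:T. ✓
7: no successors, so □□((q → r) → ¬p) holds vacuously. ✓
Satisfying worlds: {1, 2, 3, 4, 5, 7}.

6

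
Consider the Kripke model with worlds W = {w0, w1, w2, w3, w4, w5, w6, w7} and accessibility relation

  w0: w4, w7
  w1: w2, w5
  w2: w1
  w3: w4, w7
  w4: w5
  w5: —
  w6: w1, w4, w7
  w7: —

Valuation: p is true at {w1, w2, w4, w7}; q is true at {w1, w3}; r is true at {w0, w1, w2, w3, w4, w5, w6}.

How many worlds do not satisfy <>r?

w0: successors {w4, w7}; r there: w4:T, w7:F. ✓
w1: successors {w2, w5}; r there: w2:T, w5:T. ✓
w2: successors {w1}; r there: w1:T. ✓
w3: successors {w4, w7}; r there: w4:T, w7:F. ✓
w4: successors {w5}; r there: w5:T. ✓
w5: no successors, so <>r fails. ✗
w6: successors {w1, w4, w7}; r there: w1:T, w4:T, w7:F. ✓
w7: no successors, so <>r fails. ✗
Satisfying worlds: {w0, w1, w2, w3, w4, w6}.
So <>r fails at the other 2 worlds.

2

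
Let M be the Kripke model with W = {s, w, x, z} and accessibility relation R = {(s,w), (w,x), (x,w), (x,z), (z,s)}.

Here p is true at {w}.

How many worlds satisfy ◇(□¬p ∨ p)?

2

s: successors {w}; □¬p ∨ p there: w:T. ✓
w: successors {x}; □¬p ∨ p there: x:F. ✗
x: successors {w, z}; □¬p ∨ p there: w:T, z:T. ✓
z: successors {s}; □¬p ∨ p there: s:F. ✗
Satisfying worlds: {s, x}.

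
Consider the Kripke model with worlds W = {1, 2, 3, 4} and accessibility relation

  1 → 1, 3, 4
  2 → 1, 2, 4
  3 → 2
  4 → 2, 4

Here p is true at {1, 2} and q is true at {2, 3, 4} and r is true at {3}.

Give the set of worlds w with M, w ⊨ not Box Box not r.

1: Box Box not r is F. ✓
2: Box Box not r is F. ✓
3: Box Box not r is T. ✗
4: Box Box not r is T. ✗

{1, 2}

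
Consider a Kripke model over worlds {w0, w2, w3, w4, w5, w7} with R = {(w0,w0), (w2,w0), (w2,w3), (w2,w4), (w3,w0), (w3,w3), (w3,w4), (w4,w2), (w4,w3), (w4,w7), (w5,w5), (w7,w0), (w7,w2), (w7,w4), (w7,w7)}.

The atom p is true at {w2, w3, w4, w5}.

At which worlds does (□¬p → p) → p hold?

{w0, w2, w3, w4, w5}

w0: □¬p → p is F, p is F. ✓
w2: □¬p → p is T, p is T. ✓
w3: □¬p → p is T, p is T. ✓
w4: □¬p → p is T, p is T. ✓
w5: □¬p → p is T, p is T. ✓
w7: □¬p → p is T, p is F. ✗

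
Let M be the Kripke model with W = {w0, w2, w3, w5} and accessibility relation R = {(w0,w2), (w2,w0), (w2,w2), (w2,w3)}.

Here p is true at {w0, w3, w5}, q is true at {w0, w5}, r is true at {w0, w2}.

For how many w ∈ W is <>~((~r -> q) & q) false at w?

2

w0: successors {w2}; ~((~r -> q) & q) there: w2:T. ✓
w2: successors {w0, w2, w3}; ~((~r -> q) & q) there: w0:F, w2:T, w3:T. ✓
w3: no successors, so <>~((~r -> q) & q) fails. ✗
w5: no successors, so <>~((~r -> q) & q) fails. ✗
Satisfying worlds: {w0, w2}.
So <>~((~r -> q) & q) fails at the other 2 worlds.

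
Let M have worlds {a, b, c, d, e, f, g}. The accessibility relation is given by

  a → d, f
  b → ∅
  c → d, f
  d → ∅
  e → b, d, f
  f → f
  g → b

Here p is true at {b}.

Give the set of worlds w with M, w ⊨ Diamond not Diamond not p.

{a, c, e, g}

a: successors {d, f}; not Diamond not p there: d:T, f:F. ✓
b: no successors, so Diamond not Diamond not p fails. ✗
c: successors {d, f}; not Diamond not p there: d:T, f:F. ✓
d: no successors, so Diamond not Diamond not p fails. ✗
e: successors {b, d, f}; not Diamond not p there: b:T, d:T, f:F. ✓
f: successors {f}; not Diamond not p there: f:F. ✗
g: successors {b}; not Diamond not p there: b:T. ✓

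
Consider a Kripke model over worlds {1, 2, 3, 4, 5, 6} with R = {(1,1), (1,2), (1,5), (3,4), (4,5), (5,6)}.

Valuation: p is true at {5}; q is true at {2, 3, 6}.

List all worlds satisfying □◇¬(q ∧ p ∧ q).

{2, 3, 4, 6}

1: successors {1, 2, 5}; ◇¬(q ∧ p ∧ q) there: 1:T, 2:F, 5:T. ✗
2: no successors, so □◇¬(q ∧ p ∧ q) holds vacuously. ✓
3: successors {4}; ◇¬(q ∧ p ∧ q) there: 4:T. ✓
4: successors {5}; ◇¬(q ∧ p ∧ q) there: 5:T. ✓
5: successors {6}; ◇¬(q ∧ p ∧ q) there: 6:F. ✗
6: no successors, so □◇¬(q ∧ p ∧ q) holds vacuously. ✓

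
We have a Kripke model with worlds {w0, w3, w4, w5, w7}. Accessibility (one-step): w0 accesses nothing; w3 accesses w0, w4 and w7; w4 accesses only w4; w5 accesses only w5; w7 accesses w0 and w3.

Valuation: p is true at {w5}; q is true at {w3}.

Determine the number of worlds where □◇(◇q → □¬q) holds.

w0: no successors, so □◇(◇q → □¬q) holds vacuously. ✓
w3: successors {w0, w4, w7}; ◇(◇q → □¬q) there: w0:F, w4:T, w7:T. ✗
w4: successors {w4}; ◇(◇q → □¬q) there: w4:T. ✓
w5: successors {w5}; ◇(◇q → □¬q) there: w5:T. ✓
w7: successors {w0, w3}; ◇(◇q → □¬q) there: w0:F, w3:T. ✗
Satisfying worlds: {w0, w4, w5}.

3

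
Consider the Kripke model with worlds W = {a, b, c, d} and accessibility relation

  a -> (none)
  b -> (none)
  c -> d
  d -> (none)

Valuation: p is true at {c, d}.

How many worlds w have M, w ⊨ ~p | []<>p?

3

a: ~p is T, []<>p is T. ✓
b: ~p is T, []<>p is T. ✓
c: ~p is F, []<>p is F. ✗
d: ~p is F, []<>p is T. ✓
Satisfying worlds: {a, b, d}.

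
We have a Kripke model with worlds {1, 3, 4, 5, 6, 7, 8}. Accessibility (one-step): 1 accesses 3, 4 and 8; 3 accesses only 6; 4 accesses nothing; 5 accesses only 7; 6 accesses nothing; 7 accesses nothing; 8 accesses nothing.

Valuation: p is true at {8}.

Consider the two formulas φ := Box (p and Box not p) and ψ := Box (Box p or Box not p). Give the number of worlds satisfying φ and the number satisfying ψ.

For Box (p and Box not p):
1: successors {3, 4, 8}; p and Box not p there: 3:F, 4:F, 8:T. ✗
3: successors {6}; p and Box not p there: 6:F. ✗
4: no successors, so Box (p and Box not p) holds vacuously. ✓
5: successors {7}; p and Box not p there: 7:F. ✗
6: no successors, so Box (p and Box not p) holds vacuously. ✓
7: no successors, so Box (p and Box not p) holds vacuously. ✓
8: no successors, so Box (p and Box not p) holds vacuously. ✓
— 4 worlds.
For Box (Box p or Box not p):
1: successors {3, 4, 8}; Box p or Box not p there: 3:T, 4:T, 8:T. ✓
3: successors {6}; Box p or Box not p there: 6:T. ✓
4: no successors, so Box (Box p or Box not p) holds vacuously. ✓
5: successors {7}; Box p or Box not p there: 7:T. ✓
6: no successors, so Box (Box p or Box not p) holds vacuously. ✓
7: no successors, so Box (Box p or Box not p) holds vacuously. ✓
8: no successors, so Box (Box p or Box not p) holds vacuously. ✓
— 7 worlds.

4 and 7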